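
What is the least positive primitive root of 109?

6

φ(109) = 109 − 1 = 108 = 2^2 · 3^3.
g is a primitive root iff g^(108/q) ≢ 1 (mod 109) for each prime q ∈ {2, 3}.
g = 2: 2^54 ≡ 108; 2^36 ≡ 1 — hits 1, so not a primitive root.
g = 3: 3^54 ≡ 1 — hits 1, so not a primitive root.
g = 4: 4^54 ≡ 1 — hits 1, so not a primitive root.
g = 5: 5^54 ≡ 1 — hits 1, so not a primitive root.
g = 6: 6^54 ≡ 108; 6^36 ≡ 63 — none is 1, so 6 is a primitive root.
So 6 is the smallest generator of (Z/109Z)^×.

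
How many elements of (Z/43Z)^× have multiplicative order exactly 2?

1

φ(43) = 43 − 1 = 42 = 2 · 3 · 7.
(Z/43Z)^× is cyclic (|G| = 42); a cyclic group of order m has exactly φ(d) elements of each order d | m, and none otherwise.
2 | 42, and φ(2) = 2 − 1 = 1.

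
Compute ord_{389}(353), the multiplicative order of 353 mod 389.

194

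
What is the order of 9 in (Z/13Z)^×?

By Lagrange's theorem, ord_13(9) divides φ(13) = 13 − 1 = 12 = 2^2 · 3.
Divisors of 12: 1, 2, 3, 4, 6, 12.
Test each divisor d:
9^1 ≡ 9 (mod 13)
9^2 ≡ 3 (mod 13)
9^3 ≡ 1 (mod 13) ✓
Therefore the multiplicative order of 9 modulo 13 is 3.

3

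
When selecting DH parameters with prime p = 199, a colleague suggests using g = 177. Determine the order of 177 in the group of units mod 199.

99

Since 177 ∈ (Z/199Z)^×, its order divides φ(199) = 199 − 1 = 198 = 2 · 3^2 · 11.
Divisors of 198: 1, 2, 3, 6, 9, 11, 18, 22, 33, 66, 99, 198.
Evaluate successive powers at the divisors of 198:
177^1 ≡ 177
177^2 ≡ 86
177^3 ≡ 98
177^6 ≡ 52
177^9 ≡ 121
177^11 ≡ 58
177^18 ≡ 114
177^22 ≡ 180
177^33 ≡ 92
177^66 ≡ 106
177^99 ≡ 1
Therefore the multiplicative order of 177 modulo 199 is 99.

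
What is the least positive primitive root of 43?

φ(43) = 43 − 1 = 42 = 2 · 3 · 7.
g is a primitive root iff g^(42/q) ≢ 1 (mod 43) for each prime q ∈ {2, 3, 7}.
g = 2: 2^21 ≡ 42; 2^14 ≡ 1 — hits 1, so not a primitive root.
g = 3: 3^21 ≡ 42; 3^14 ≡ 36; 3^6 ≡ 41 — none is 1, so 3 is a primitive root.
So 3 is the smallest generator of (Z/43Z)^×.

3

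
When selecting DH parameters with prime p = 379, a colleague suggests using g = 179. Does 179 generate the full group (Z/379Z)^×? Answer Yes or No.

φ(379) = 379 − 1 = 378 = 2 · 3^3 · 7.
It suffices to check that the order of 179 is not a proper divisor of 378: compute 179^(378/q) for q ∈ {2, 3, 7}.
179^189 ≡ 1 (mod 379)  [q = 2: ≡ 1 ✗]
179^126 ≡ 1 (mod 379)  [q = 3: ≡ 1 ✗]
179^54 ≡ 195 (mod 379)  [q = 7: ≢ 1 ✓]
Since 179^189 ≡ 1, the order of 179 divides 189 < 378, so 179 is not a primitive root.

No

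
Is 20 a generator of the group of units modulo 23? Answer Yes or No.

Yes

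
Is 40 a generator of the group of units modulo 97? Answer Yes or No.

Yes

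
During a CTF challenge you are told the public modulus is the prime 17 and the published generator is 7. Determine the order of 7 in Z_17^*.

16

ord(7) | φ(17) = 17 − 1 = 16 = 2^4.
Divisors of 16: 1, 2, 4, 8, 16.
Compute 7^d (mod 17) for the divisors d until we hit 1:
7^1 ≡ 7
7^2 ≡ 15
7^4 ≡ 4
7^8 ≡ 16
7^16 ≡ 1
Therefore the multiplicative order of 7 modulo 17 is 16.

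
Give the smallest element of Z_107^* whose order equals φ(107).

φ(107) = 107 − 1 = 106 = 2 · 53.
Test candidates g = 2, 3, … against the prime factors q ∈ {2, 53} of φ(107): g is a generator iff g^(106/q) ≢ 1 for every such q.
g = 2: 2^53 ≡ 106; 2^2 ≡ 4 — none is 1, so 2 is a primitive root.
Hence the least primitive root of 107 is 2.

2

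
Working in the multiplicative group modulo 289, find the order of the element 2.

By Lagrange's theorem, ord_289(2) divides φ(289) = φ(17^2) = 17·(17−1) = 272 = 2^4 · 17.
Divisors of 272: 1, 2, 4, 8, 16, 17, 34, 68, 136, 272.
Test each divisor d:
2^1 ≡ 2
2^2 ≡ 4
2^4 ≡ 16
2^8 ≡ 256
2^16 ≡ 222
2^17 ≡ 155
2^34 ≡ 38
2^68 ≡ 288
2^136 ≡ 1
The smallest such exponent is 136, so the order of 2 is 136.

136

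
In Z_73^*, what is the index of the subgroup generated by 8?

24

ord(8) | φ(73) = 73 − 1 = 72 = 2^3 · 3^2.
Divisors of 72: 1, 2, 3, 4, 6, 8, 9, 12, 18, 24, 36, 72.
Test each divisor d:
8^1 ≡ 8
8^2 ≡ 64
8^3 ≡ 1
The order of 8 is 3, so the subgroup it generates has 3 elements.
Index = |(Z/73Z)^×| / |⟨8⟩| = 72 / 3 = 24.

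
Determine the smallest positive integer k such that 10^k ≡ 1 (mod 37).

By Lagrange's theorem, ord_37(10) divides φ(37) = 37 − 1 = 36 = 2^2 · 3^2.
Divisors of 36: 1, 2, 3, 4, 6, 9, 12, 18, 36.
Test each divisor d:
10^1 ≡ 10
10^2 ≡ 26
10^3 ≡ 1
So ord_37(10) = 3.

3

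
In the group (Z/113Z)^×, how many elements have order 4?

φ(113) = 113 − 1 = 112 = 2^4 · 7.
In a cyclic group of order 112, there are φ(d) elements of order d for each divisor d of 112, and zero for non-divisors.
4 = 2^2 divides 112, and φ(4) = 2.

2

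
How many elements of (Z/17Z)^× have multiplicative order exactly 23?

φ(17) = 17 − 1 = 16 = 2^4.
In a cyclic group of order 16, there are φ(d) elements of order d for each divisor d of 16, and zero for non-divisors.
23 does not divide 16, so no element of (Z/17Z)^× has order 23.

0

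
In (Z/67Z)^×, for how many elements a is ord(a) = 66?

φ(67) = 67 − 1 = 66 = 2 · 3 · 11.
(Z/67Z)^× is cyclic (|G| = 66); a cyclic group of order m has exactly φ(d) elements of each order d | m, and none otherwise.
66 = 2 · 3 · 11 divides 66, and φ(66) = 20.

20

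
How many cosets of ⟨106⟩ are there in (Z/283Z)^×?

6

Since 106 ∈ (Z/283Z)^×, its order divides φ(283) = 283 − 1 = 282 = 2 · 3 · 47.
Divisors of 282: 1, 2, 3, 6, 47, 94, 141, 282.
Check 106^d mod 283 for each divisor in increasing order:
106^1 ≡ 106
106^2 ≡ 199
106^3 ≡ 152
106^6 ≡ 181
106^47 ≡ 1
The order of 106 is 47, so the subgroup it generates has 47 elements.
[(Z/283Z)^× : ⟨106⟩] = 282/47 = 6.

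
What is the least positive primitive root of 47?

φ(47) = 47 − 1 = 46 = 2 · 23.
Test candidates g = 2, 3, … against the prime factors q ∈ {2, 23} of φ(47): g is a generator iff g^(46/q) ≢ 1 for every such q.
g = 2: 2^23 ≡ 1 — hits 1, so not a primitive root.
g = 3: 3^23 ≡ 1 — hits 1, so not a primitive root.
g = 4: 4^23 ≡ 1 — hits 1, so not a primitive root.
g = 5: 5^23 ≡ 46; 5^2 ≡ 25 — none is 1, so 5 is a primitive root.
The smallest primitive root modulo 47 is 5.

5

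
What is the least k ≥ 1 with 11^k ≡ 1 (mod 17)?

ord(11) | φ(17) = 17 − 1 = 16 = 2^4.
Divisors of 16: 1, 2, 4, 8, 16.
Test each divisor d:
11^1 ≡ 11
11^2 ≡ 2
11^4 ≡ 4
11^8 ≡ 16
11^16 ≡ 1
The smallest such exponent is 16, so the order of 11 is 16.

16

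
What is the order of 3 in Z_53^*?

52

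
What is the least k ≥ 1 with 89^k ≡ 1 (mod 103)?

34

The order of 89 must divide φ(103) = 103 − 1 = 102 = 2 · 3 · 17.
Divisors of 102: 1, 2, 3, 6, 17, 34, 51, 102.
Test each divisor d:
89^1 ≡ 89 (mod 103)
89^2 ≡ 93 (mod 103)
89^3 ≡ 37 (mod 103)
89^6 ≡ 30 (mod 103)
89^17 ≡ 102 (mod 103)
89^34 ≡ 1 (mod 103) ✓
The smallest such exponent is 34, so the order of 89 is 34.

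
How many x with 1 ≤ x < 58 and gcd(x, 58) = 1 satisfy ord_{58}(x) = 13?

φ(58) = φ(2)·φ(29) = 1·28 = 28 = 2^2 · 7.
(Z/58Z)^× is cyclic (|G| = 28); a cyclic group of order m has exactly φ(d) elements of each order d | m, and none otherwise.
13 does not divide 28, so no element of (Z/58Z)^× has order 13.

0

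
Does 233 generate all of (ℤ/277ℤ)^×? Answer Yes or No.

Yes

φ(277) = 277 − 1 = 276 = 2^2 · 3 · 23.
An element g generates (Z/277Z)^× iff g^(276/q) ≢ 1 (mod 277) for each prime q ∈ {2, 3, 23}.
233^138 ≡ 276 (mod 277)  [q = 2: ≢ 1 ✓]
233^92 ≡ 116 (mod 277)  [q = 3: ≢ 1 ✓]
233^12 ≡ 175 (mod 277)  [q = 23: ≢ 1 ✓]
None equal 1, so ord_277(233) = 276: 233 is a primitive root.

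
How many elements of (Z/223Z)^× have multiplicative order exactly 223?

0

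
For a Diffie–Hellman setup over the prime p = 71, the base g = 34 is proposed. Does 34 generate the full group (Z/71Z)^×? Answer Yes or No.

No

φ(71) = 71 − 1 = 70 = 2 · 5 · 7.
Test 34^(70/q) mod 71 for each prime factor q of 70:
34^35 ≡ 70 (mod 71)  [q = 2: ≢ 1 ✓]
34^14 ≡ 1 (mod 71)  [q = 5: ≡ 1 ✗]
34^10 ≡ 30 (mod 71)  [q = 7: ≢ 1 ✓]
Since 34^14 ≡ 1, the order of 34 divides 14 < 70, so 34 is not a primitive root.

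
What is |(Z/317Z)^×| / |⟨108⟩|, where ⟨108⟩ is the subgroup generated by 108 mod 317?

1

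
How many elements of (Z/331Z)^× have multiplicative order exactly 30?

8

φ(331) = 331 − 1 = 330 = 2 · 3 · 5 · 11.
In a cyclic group of order 330, there are φ(d) elements of order d for each divisor d of 330, and zero for non-divisors.
30 = 2 · 3 · 5 divides 330, and φ(30) = 8.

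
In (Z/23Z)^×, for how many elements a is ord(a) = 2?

1

φ(23) = 23 − 1 = 22 = 2 · 11.
(Z/23Z)^× is cyclic (|G| = 22); a cyclic group of order m has exactly φ(d) elements of each order d | m, and none otherwise.
2 | 22, and φ(2) = 2 − 1 = 1.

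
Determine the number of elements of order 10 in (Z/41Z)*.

4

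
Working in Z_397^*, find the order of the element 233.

The order of 233 must divide φ(397) = 397 − 1 = 396 = 2^2 · 3^2 · 11.
Divisors of 396: 1, 2, 3, 4, 6, 9, 11, 12, 18, 22, 33, 36, 44, 66, 99, 132, 198, 396.
Check 233^d mod 397 for each divisor in increasing order:
233^1 ≡ 233 (mod 397)
233^2 ≡ 297 (mod 397)
233^3 ≡ 123 (mod 397)
233^4 ≡ 75 (mod 397)
233^6 ≡ 43 (mod 397)
233^9 ≡ 128 (mod 397)
233^11 ≡ 301 (mod 397)
233^12 ≡ 261 (mod 397)
233^18 ≡ 107 (mod 397)
233^22 ≡ 85 (mod 397)
233^33 ≡ 177 (mod 397)
233^36 ≡ 333 (mod 397)
233^44 ≡ 79 (mod 397)
233^66 ≡ 363 (mod 397)
233^99 ≡ 334 (mod 397)
233^132 ≡ 362 (mod 397)
233^198 ≡ 396 (mod 397)
233^396 ≡ 1 (mod 397) ✓
Therefore the multiplicative order of 233 modulo 397 is 396.

396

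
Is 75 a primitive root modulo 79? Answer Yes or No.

Yes

φ(79) = 79 − 1 = 78 = 2 · 3 · 13.
75 is a primitive root mod 79 iff 75^(φ(79)/q) ≢ 1 for every prime q | φ(79), i.e. q ∈ {2, 3, 13}.
75^39 ≡ 78 (mod 79)  [q = 2: ≢ 1 ✓]
75^26 ≡ 55 (mod 79)  [q = 3: ≢ 1 ✓]
75^6 ≡ 67 (mod 79)  [q = 13: ≢ 1 ✓]
All checks pass, so 75 has order 78 and is a primitive root modulo 79.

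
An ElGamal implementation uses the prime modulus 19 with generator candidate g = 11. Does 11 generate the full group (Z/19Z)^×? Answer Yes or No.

No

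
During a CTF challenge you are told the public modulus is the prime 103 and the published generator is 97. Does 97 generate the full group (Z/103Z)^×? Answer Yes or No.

φ(103) = 103 − 1 = 102 = 2 · 3 · 17.
It suffices to check that the order of 97 is not a proper divisor of 102: compute 97^(102/q) for q ∈ {2, 3, 17}.
97^51 ≡ 1 (mod 103)  [q = 2: ≡ 1 ✗]
97^34 ≡ 46 (mod 103)  [q = 3: ≢ 1 ✓]
97^6 ≡ 100 (mod 103)  [q = 17: ≢ 1 ✓]
Since 97^51 ≡ 1, the order of 97 divides 51 < 102, so 97 is not a primitive root.

No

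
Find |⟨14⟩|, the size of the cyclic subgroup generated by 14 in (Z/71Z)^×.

ord(14) | φ(71) = 71 − 1 = 70 = 2 · 5 · 7.
Divisors of 70: 1, 2, 5, 7, 10, 14, 35, 70.
Check 14^d mod 71 for each divisor in increasing order:
14^1 ≡ 14 (mod 71)
14^2 ≡ 54 (mod 71)
14^5 ≡ 70 (mod 71)
14^7 ≡ 17 (mod 71)
14^10 ≡ 1 (mod 71) ✓
The smallest such exponent is 10, so the order of 14 is 10.

10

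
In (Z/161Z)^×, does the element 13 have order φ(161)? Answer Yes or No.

161 = 7 · 23 is a product of two distinct odd primes, so (Z/161Z)^× ≅ (Z/7Z)^× × (Z/23Z)^× is not cyclic.
No primitive root modulo 161 exists; in particular 13 is not one.

No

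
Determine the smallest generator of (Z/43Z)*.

3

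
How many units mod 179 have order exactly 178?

88

φ(179) = 179 − 1 = 178 = 2 · 89.
Since (Z/179Z)^× is cyclic of order 178, the number of elements of order d is φ(d) when d | 178 and 0 otherwise.
178 = 2 · 89 divides 178, and φ(178) = 88.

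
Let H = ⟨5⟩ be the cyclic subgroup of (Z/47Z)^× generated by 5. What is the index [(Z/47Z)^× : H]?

1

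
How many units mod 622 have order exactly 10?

4

φ(622) = φ(2)·φ(311) = 1·310 = 310 = 2 · 5 · 31.
(Z/622Z)^× is cyclic (|G| = 310); a cyclic group of order m has exactly φ(d) elements of each order d | m, and none otherwise.
10 = 2 · 5 divides 310, and φ(10) = 4.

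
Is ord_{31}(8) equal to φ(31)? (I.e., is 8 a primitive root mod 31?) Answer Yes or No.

No

φ(31) = 31 − 1 = 30 = 2 · 3 · 5.
Test 8^(30/q) mod 31 for each prime factor q of 30:
8^15 ≡ 1 (mod 31)  [q = 2: ≡ 1 ✗]
8^10 ≡ 1 (mod 31)  [q = 3: ≡ 1 ✗]
8^6 ≡ 8 (mod 31)  [q = 5: ≢ 1 ✓]
The check at q = 2 fails, so 8 generates a proper subgroup.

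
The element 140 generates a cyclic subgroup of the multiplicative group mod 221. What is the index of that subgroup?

16

The order of 140 must divide φ(221) = φ(13·17) = (13−1)·(17−1) = 12·16 = 192 = 2^6 · 3.
Divisors of 192: 1, 2, 3, 4, 6, 8, 12, 16, 24, 32, 48, 64, 96, 192.
Evaluate successive powers at the divisors of 192:
140^1 ≡ 140
140^2 ≡ 152
140^3 ≡ 64
140^4 ≡ 120
140^6 ≡ 118
140^8 ≡ 35
140^12 ≡ 1
The order of 140 is 12, so the subgroup it generates has 12 elements.
Index = |(Z/221Z)^×| / |⟨140⟩| = 192 / 12 = 16.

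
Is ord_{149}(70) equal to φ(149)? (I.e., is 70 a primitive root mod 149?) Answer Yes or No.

φ(149) = 149 − 1 = 148 = 2^2 · 37.
It suffices to check that the order of 70 is not a proper divisor of 148: compute 70^(148/q) for q ∈ {2, 37}.
70^74 ≡ 148 (mod 149)  [q = 2: ≢ 1 ✓]
70^4 ≡ 140 (mod 149)  [q = 37: ≢ 1 ✓]
None equal 1, so ord_149(70) = 148: 70 is a primitive root.

Yes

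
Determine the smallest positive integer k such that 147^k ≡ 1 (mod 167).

By Lagrange's theorem, ord_167(147) divides φ(167) = 167 − 1 = 166 = 2 · 83.
Divisors of 166: 1, 2, 83, 166.
Evaluate successive powers at the divisors of 166:
147^1 ≡ 147 (mod 167)
147^2 ≡ 66 (mod 167)
147^83 ≡ 1 (mod 167) ✓
Therefore the multiplicative order of 147 modulo 167 is 83.

83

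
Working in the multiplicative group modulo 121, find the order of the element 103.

The order of 103 must divide φ(121) = φ(11^2) = 11·(11−1) = 110 = 2 · 5 · 11.
Divisors of 110: 1, 2, 5, 10, 11, 22, 55, 110.
Compute 103^d (mod 121) for the divisors d until we hit 1:
103^1 ≡ 103 (mod 121)
103^2 ≡ 82 (mod 121)
103^5 ≡ 89 (mod 121)
103^10 ≡ 56 (mod 121)
103^11 ≡ 81 (mod 121)
103^22 ≡ 27 (mod 121)
103^55 ≡ 1 (mod 121) ✓
Hence ord(103) = 55.

55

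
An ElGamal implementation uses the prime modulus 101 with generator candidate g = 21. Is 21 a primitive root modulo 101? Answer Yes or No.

No

φ(101) = 101 − 1 = 100 = 2^2 · 5^2.
It suffices to check that the order of 21 is not a proper divisor of 100: compute 21^(100/q) for q ∈ {2, 5}.
21^50 ≡ 1 (mod 101)  [q = 2: ≡ 1 ✗]
21^20 ≡ 87 (mod 101)  [q = 5: ≢ 1 ✓]
The check at q = 2 fails, so 21 generates a proper subgroup.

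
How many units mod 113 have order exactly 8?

4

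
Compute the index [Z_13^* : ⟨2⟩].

The order of 2 must divide φ(13) = 13 − 1 = 12 = 2^2 · 3.
Divisors of 12: 1, 2, 3, 4, 6, 12.
Test each divisor d:
2^1 ≡ 2 (mod 13)
2^2 ≡ 4 (mod 13)
2^3 ≡ 8 (mod 13)
2^4 ≡ 3 (mod 13)
2^6 ≡ 12 (mod 13)
2^12 ≡ 1 (mod 13) ✓
So ord_13(2) = 12, hence |⟨2⟩| = 12.
[(Z/13Z)^× : ⟨2⟩] = 12/12 = 1.

1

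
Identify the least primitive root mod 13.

2

φ(13) = 13 − 1 = 12 = 2^2 · 3.
g is a primitive root iff g^(12/q) ≢ 1 (mod 13) for each prime q ∈ {2, 3}.
g = 2: 2^6 ≡ 12; 2^4 ≡ 3 — none is 1, so 2 is a primitive root.
Hence the least primitive root of 13 is 2.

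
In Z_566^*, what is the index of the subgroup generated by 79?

By Lagrange's theorem, ord_566(79) divides φ(566) = φ(2)·φ(283) = 1·282 = 282 = 2 · 3 · 47.
Divisors of 282: 1, 2, 3, 6, 47, 94, 141, 282.
Compute 79^d (mod 566) for the divisors d until we hit 1:
79^1 ≡ 79
79^2 ≡ 15
79^3 ≡ 53
79^6 ≡ 545
79^47 ≡ 565
79^94 ≡ 1
So ord_566(79) = 94, hence |⟨79⟩| = 94.
[(Z/566Z)^× : ⟨79⟩] = 282/94 = 3.

3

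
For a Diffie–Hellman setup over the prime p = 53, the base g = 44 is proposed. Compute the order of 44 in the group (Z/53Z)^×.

13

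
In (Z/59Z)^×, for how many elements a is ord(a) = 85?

0

φ(59) = 59 − 1 = 58 = 2 · 29.
In a cyclic group of order 58, there are φ(d) elements of order d for each divisor d of 58, and zero for non-divisors.
85 does not divide 58, so no element of (Z/59Z)^× has order 85.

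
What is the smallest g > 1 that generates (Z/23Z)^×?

φ(23) = 23 − 1 = 22 = 2 · 11.
Test candidates g = 2, 3, … against the prime factors q ∈ {2, 11} of φ(23): g is a generator iff g^(22/q) ≢ 1 for every such q.
g = 2: 2^11 ≡ 1 — hits 1, so not a primitive root.
g = 3: 3^11 ≡ 1 — hits 1, so not a primitive root.
g = 4: 4^11 ≡ 1 — hits 1, so not a primitive root.
g = 5: 5^11 ≡ 22; 5^2 ≡ 2 — none is 1, so 5 is a primitive root.
The smallest primitive root modulo 23 is 5.

5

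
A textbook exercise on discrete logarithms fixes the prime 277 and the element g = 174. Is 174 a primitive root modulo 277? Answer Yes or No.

φ(277) = 277 − 1 = 276 = 2^2 · 3 · 23.
An element g generates (Z/277Z)^× iff g^(276/q) ≢ 1 (mod 277) for each prime q ∈ {2, 3, 23}.
174^138 ≡ 276 (mod 277)  [q = 2: ≢ 1 ✓]
174^92 ≡ 116 (mod 277)  [q = 3: ≢ 1 ✓]
174^12 ≡ 157 (mod 277)  [q = 23: ≢ 1 ✓]
Every test exponent gives a nontrivial residue, hence 174 generates the full group.

Yes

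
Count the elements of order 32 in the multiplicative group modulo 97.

16

φ(97) = 97 − 1 = 96 = 2^5 · 3.
(Z/97Z)^× is cyclic (|G| = 96); a cyclic group of order m has exactly φ(d) elements of each order d | m, and none otherwise.
32 = 2^5 divides 96, and φ(32) = 16.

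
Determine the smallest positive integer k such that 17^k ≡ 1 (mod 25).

20

Since 17 ∈ (Z/25Z)^×, its order divides φ(25) = φ(5^2) = 5·(5−1) = 20 = 2^2 · 5.
Divisors of 20: 1, 2, 4, 5, 10, 20.
Check 17^d mod 25 for each divisor in increasing order:
17^1 ≡ 17 (mod 25)
17^2 ≡ 14 (mod 25)
17^4 ≡ 21 (mod 25)
17^5 ≡ 7 (mod 25)
17^10 ≡ 24 (mod 25)
17^20 ≡ 1 (mod 25) ✓
Hence ord(17) = 20.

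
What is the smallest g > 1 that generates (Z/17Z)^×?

3

φ(17) = 17 − 1 = 16 = 2^4.
g is a primitive root iff g^(16/q) ≢ 1 (mod 17) for each prime q ∈ {2}.
g = 2: 2^8 ≡ 1 — hits 1, so not a primitive root.
g = 3: 3^8 ≡ 16 — none is 1, so 3 is a primitive root.
So 3 is the smallest generator of (Z/17Z)^×.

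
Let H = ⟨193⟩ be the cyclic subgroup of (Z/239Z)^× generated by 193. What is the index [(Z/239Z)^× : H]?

2

By Lagrange's theorem, ord_239(193) divides φ(239) = 239 − 1 = 238 = 2 · 7 · 17.
Divisors of 238: 1, 2, 7, 14, 17, 34, 119, 238.
Evaluate successive powers at the divisors of 238:
193^1 ≡ 193 (mod 239)
193^2 ≡ 204 (mod 239)
193^7 ≡ 22 (mod 239)
193^14 ≡ 6 (mod 239)
193^17 ≡ 100 (mod 239)
193^34 ≡ 201 (mod 239)
193^119 ≡ 1 (mod 239) ✓
So ord_239(193) = 119, hence |⟨193⟩| = 119.
Index = |(Z/239Z)^×| / |⟨193⟩| = 238 / 119 = 2.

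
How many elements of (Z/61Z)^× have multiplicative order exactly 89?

φ(61) = 61 − 1 = 60 = 2^2 · 3 · 5.
In a cyclic group of order 60, there are φ(d) elements of order d for each divisor d of 60, and zero for non-divisors.
Since 89 ∤ 60, the count is 0.

0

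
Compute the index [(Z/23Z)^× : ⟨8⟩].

2

ord(8) | φ(23) = 23 − 1 = 22 = 2 · 11.
Divisors of 22: 1, 2, 11, 22.
Compute 8^d (mod 23) for the divisors d until we hit 1:
8^1 ≡ 8 (mod 23)
8^2 ≡ 18 (mod 23)
8^11 ≡ 1 (mod 23) ✓
Thus |⟨8⟩| = ord(8) = 11.
[(Z/23Z)^× : ⟨8⟩] = 22/11 = 2.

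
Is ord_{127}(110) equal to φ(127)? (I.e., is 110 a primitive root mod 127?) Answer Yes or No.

Yes

φ(127) = 127 − 1 = 126 = 2 · 3^2 · 7.
Test 110^(126/q) mod 127 for each prime factor q of 126:
110^63 ≡ 126 (mod 127)  [q = 2: ≢ 1 ✓]
110^42 ≡ 19 (mod 127)  [q = 3: ≢ 1 ✓]
110^18 ≡ 64 (mod 127)  [q = 7: ≢ 1 ✓]
All checks pass, so 110 has order 126 and is a primitive root modulo 127.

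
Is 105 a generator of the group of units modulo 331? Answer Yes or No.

No

φ(331) = 331 − 1 = 330 = 2 · 3 · 5 · 11.
105 is a primitive root mod 331 iff 105^(φ(331)/q) ≢ 1 for every prime q | φ(331), i.e. q ∈ {2, 3, 5, 11}.
105^165 ≡ 1 (mod 331)  [q = 2: ≡ 1 ✗]
105^110 ≡ 1 (mod 331)  [q = 3: ≡ 1 ✗]
105^66 ≡ 323 (mod 331)  [q = 5: ≢ 1 ✓]
105^30 ≡ 293 (mod 331)  [q = 11: ≢ 1 ✓]
The check at q = 2 fails, so 105 generates a proper subgroup.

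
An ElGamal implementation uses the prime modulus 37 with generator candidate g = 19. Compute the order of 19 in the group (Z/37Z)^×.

36

By Lagrange's theorem, ord_37(19) divides φ(37) = 37 − 1 = 36 = 2^2 · 3^2.
Divisors of 36: 1, 2, 3, 4, 6, 9, 12, 18, 36.
Evaluate successive powers at the divisors of 36:
19^1 ≡ 19 (mod 37)
19^2 ≡ 28 (mod 37)
19^3 ≡ 14 (mod 37)
19^4 ≡ 7 (mod 37)
19^6 ≡ 11 (mod 37)
19^9 ≡ 6 (mod 37)
19^12 ≡ 10 (mod 37)
19^18 ≡ 36 (mod 37)
19^36 ≡ 1 (mod 37) ✓
Hence ord(19) = 36.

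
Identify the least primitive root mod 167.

φ(167) = 167 − 1 = 166 = 2 · 83.
g is a primitive root iff g^(166/q) ≢ 1 (mod 167) for each prime q ∈ {2, 83}.
g = 2: 2^83 ≡ 1 — hits 1, so not a primitive root.
g = 3: 3^83 ≡ 1 — hits 1, so not a primitive root.
g = 4: 4^83 ≡ 1 — hits 1, so not a primitive root.
g = 5: 5^83 ≡ 166; 5^2 ≡ 25 — none is 1, so 5 is a primitive root.
The smallest primitive root modulo 167 is 5.

5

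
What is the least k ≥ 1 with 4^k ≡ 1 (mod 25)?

The order of 4 must divide φ(25) = φ(5^2) = 5·(5−1) = 20 = 2^2 · 5.
Divisors of 20: 1, 2, 4, 5, 10, 20.
Check 4^d mod 25 for each divisor in increasing order:
4^1 ≡ 4
4^2 ≡ 16
4^4 ≡ 6
4^5 ≡ 24
4^10 ≡ 1
The smallest such exponent is 10, so the order of 4 is 10.

10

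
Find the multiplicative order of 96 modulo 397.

36

The order of 96 must divide φ(397) = 397 − 1 = 396 = 2^2 · 3^2 · 11.
Divisors of 396: 1, 2, 3, 4, 6, 9, 11, 12, 18, 22, 33, 36, 44, 66, 99, 132, 198, 396.
Evaluate successive powers at the divisors of 396:
96^1 ≡ 96 (mod 397)
96^2 ≡ 85 (mod 397)
96^3 ≡ 220 (mod 397)
96^4 ≡ 79 (mod 397)
96^6 ≡ 363 (mod 397)
96^9 ≡ 63 (mod 397)
96^11 ≡ 194 (mod 397)
96^12 ≡ 362 (mod 397)
96^18 ≡ 396 (mod 397)
96^22 ≡ 318 (mod 397)
96^33 ≡ 157 (mod 397)
96^36 ≡ 1 (mod 397) ✓
Therefore the multiplicative order of 96 modulo 397 is 36.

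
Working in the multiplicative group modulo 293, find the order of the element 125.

The order of 125 must divide φ(293) = 293 − 1 = 292 = 2^2 · 73.
Divisors of 292: 1, 2, 4, 73, 146, 292.
Evaluate successive powers at the divisors of 292:
125^1 ≡ 125 (mod 293)
125^2 ≡ 96 (mod 293)
125^4 ≡ 133 (mod 293)
125^73 ≡ 155 (mod 293)
125^146 ≡ 292 (mod 293)
125^292 ≡ 1 (mod 293) ✓
Therefore the multiplicative order of 125 modulo 293 is 292.

292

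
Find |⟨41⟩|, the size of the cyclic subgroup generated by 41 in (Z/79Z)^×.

26

By Lagrange's theorem, ord_79(41) divides φ(79) = 79 − 1 = 78 = 2 · 3 · 13.
Divisors of 78: 1, 2, 3, 6, 13, 26, 39, 78.
Test each divisor d:
41^1 ≡ 41 (mod 79)
41^2 ≡ 22 (mod 79)
41^3 ≡ 33 (mod 79)
41^6 ≡ 62 (mod 79)
41^13 ≡ 78 (mod 79)
41^26 ≡ 1 (mod 79) ✓
Hence ord(41) = 26.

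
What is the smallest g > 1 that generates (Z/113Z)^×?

3

φ(113) = 113 − 1 = 112 = 2^4 · 7.
g is a primitive root iff g^(112/q) ≢ 1 (mod 113) for each prime q ∈ {2, 7}.
g = 2: 2^56 ≡ 1 — hits 1, so not a primitive root.
g = 3: 3^56 ≡ 112; 3^16 ≡ 49 — none is 1, so 3 is a primitive root.
Hence the least primitive root of 113 is 3.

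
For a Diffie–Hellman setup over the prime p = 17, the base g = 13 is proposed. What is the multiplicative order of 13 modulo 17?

4

Since 13 ∈ (Z/17Z)^×, its order divides φ(17) = 17 − 1 = 16 = 2^4.
Divisors of 16: 1, 2, 4, 8, 16.
Check 13^d mod 17 for each divisor in increasing order:
13^1 ≡ 13 (mod 17)
13^2 ≡ 16 (mod 17)
13^4 ≡ 1 (mod 17) ✓
Therefore the multiplicative order of 13 modulo 17 is 4.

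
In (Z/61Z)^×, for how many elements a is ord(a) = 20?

8

φ(61) = 61 − 1 = 60 = 2^2 · 3 · 5.
In a cyclic group of order 60, there are φ(d) elements of order d for each divisor d of 60, and zero for non-divisors.
20 = 2^2 · 5 divides 60, and φ(20) = 8.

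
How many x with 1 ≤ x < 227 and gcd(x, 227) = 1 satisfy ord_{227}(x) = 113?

112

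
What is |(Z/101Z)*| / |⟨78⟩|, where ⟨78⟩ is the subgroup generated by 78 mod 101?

4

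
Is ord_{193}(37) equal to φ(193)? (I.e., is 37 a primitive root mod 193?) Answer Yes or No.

Yes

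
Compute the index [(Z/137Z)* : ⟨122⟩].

Since 122 ∈ (Z/137Z)^×, its order divides φ(137) = 137 − 1 = 136 = 2^3 · 17.
Divisors of 136: 1, 2, 4, 8, 17, 34, 68, 136.
Evaluate successive powers at the divisors of 136:
122^1 ≡ 122 (mod 137)
122^2 ≡ 88 (mod 137)
122^4 ≡ 72 (mod 137)
122^8 ≡ 115 (mod 137)
122^17 ≡ 1 (mod 137) ✓
Thus |⟨122⟩| = ord(122) = 17.
[(Z/137Z)^× : ⟨122⟩] = 136/17 = 8.

8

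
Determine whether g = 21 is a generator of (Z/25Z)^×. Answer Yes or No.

No

φ(25) = φ(5^2) = 5·(5−1) = 20 = 2^2 · 5.
Test 21^(20/q) mod 25 for each prime factor q of 20:
21^10 ≡ 1 (mod 25)  [q = 2: ≡ 1 ✗]
21^4 ≡ 6 (mod 25)  [q = 5: ≢ 1 ✓]
The check at q = 2 fails, so 21 generates a proper subgroup.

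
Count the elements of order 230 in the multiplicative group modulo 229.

0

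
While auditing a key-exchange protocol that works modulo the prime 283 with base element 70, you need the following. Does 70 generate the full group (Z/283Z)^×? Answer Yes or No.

φ(283) = 283 − 1 = 282 = 2 · 3 · 47.
70 is a primitive root mod 283 iff 70^(φ(283)/q) ≢ 1 for every prime q | φ(283), i.e. q ∈ {2, 3, 47}.
70^141 ≡ 1 (mod 283)  [q = 2: ≡ 1 ✗]
70^94 ≡ 238 (mod 283)  [q = 3: ≢ 1 ✓]
70^6 ≡ 16 (mod 283)  [q = 47: ≢ 1 ✓]
70^141 ≡ 1 shows ord(70) | 141, strictly less than φ(283); not a primitive root.

No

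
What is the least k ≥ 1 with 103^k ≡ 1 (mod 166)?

By Lagrange's theorem, ord_166(103) divides φ(166) = φ(2)·φ(83) = 1·82 = 82 = 2 · 41.
Divisors of 82: 1, 2, 41, 82.
Compute 103^d (mod 166) for the divisors d until we hit 1:
103^1 ≡ 103 (mod 166)
103^2 ≡ 151 (mod 166)
103^41 ≡ 165 (mod 166)
103^82 ≡ 1 (mod 166) ✓
Hence ord(103) = 82.

82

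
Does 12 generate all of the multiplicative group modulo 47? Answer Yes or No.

No

φ(47) = 47 − 1 = 46 = 2 · 23.
An element g generates (Z/47Z)^× iff g^(46/q) ≢ 1 (mod 47) for each prime q ∈ {2, 23}.
12^23 ≡ 1 (mod 47)  [q = 2: ≡ 1 ✗]
12^2 ≡ 3 (mod 47)  [q = 23: ≢ 1 ✓]
The check at q = 2 fails, so 12 generates a proper subgroup.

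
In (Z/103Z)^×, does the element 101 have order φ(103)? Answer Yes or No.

Yes

φ(103) = 103 − 1 = 102 = 2 · 3 · 17.
An element g generates (Z/103Z)^× iff g^(102/q) ≢ 1 (mod 103) for each prime q ∈ {2, 3, 17}.
101^51 ≡ 102 (mod 103)  [q = 2: ≢ 1 ✓]
101^34 ≡ 46 (mod 103)  [q = 3: ≢ 1 ✓]
101^6 ≡ 64 (mod 103)  [q = 17: ≢ 1 ✓]
All checks pass, so 101 has order 102 and is a primitive root modulo 103.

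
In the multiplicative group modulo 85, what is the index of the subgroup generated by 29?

4

ord(29) | φ(85) = φ(5·17) = (5−1)·(17−1) = 4·16 = 64 = 2^6.
Divisors of 64: 1, 2, 4, 8, 16, 32, 64.
Test each divisor d:
29^1 ≡ 29 (mod 85)
29^2 ≡ 76 (mod 85)
29^4 ≡ 81 (mod 85)
29^8 ≡ 16 (mod 85)
29^16 ≡ 1 (mod 85) ✓
Thus |⟨29⟩| = ord(29) = 16.
Index = |(Z/85Z)^×| / |⟨29⟩| = 64 / 16 = 4.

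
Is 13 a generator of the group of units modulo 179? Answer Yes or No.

No

φ(179) = 179 − 1 = 178 = 2 · 89.
13 is a primitive root mod 179 iff 13^(φ(179)/q) ≢ 1 for every prime q | φ(179), i.e. q ∈ {2, 89}.
13^89 ≡ 1 (mod 179)  [q = 2: ≡ 1 ✗]
13^2 ≡ 169 (mod 179)  [q = 89: ≢ 1 ✓]
Since 13^89 ≡ 1, the order of 13 divides 89 < 178, so 13 is not a primitive root.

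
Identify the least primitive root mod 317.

φ(317) = 317 − 1 = 316 = 2^2 · 79.
Test candidates g = 2, 3, … against the prime factors q ∈ {2, 79} of φ(317): g is a generator iff g^(316/q) ≢ 1 for every such q.
g = 2: 2^158 ≡ 316; 2^4 ≡ 16 — none is 1, so 2 is a primitive root.
The smallest primitive root modulo 317 is 2.

2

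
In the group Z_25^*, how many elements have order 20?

8

φ(25) = φ(5^2) = 5·(5−1) = 20 = 2^2 · 5.
(Z/25Z)^× is cyclic (|G| = 20); a cyclic group of order m has exactly φ(d) elements of each order d | m, and none otherwise.
20 = 2^2 · 5 divides 20, and φ(20) = 8.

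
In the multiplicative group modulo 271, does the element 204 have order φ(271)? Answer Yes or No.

Yes

φ(271) = 271 − 1 = 270 = 2 · 3^3 · 5.
204 is a primitive root mod 271 iff 204^(φ(271)/q) ≢ 1 for every prime q | φ(271), i.e. q ∈ {2, 3, 5}.
204^135 ≡ 270 (mod 271)  [q = 2: ≢ 1 ✓]
204^90 ≡ 242 (mod 271)  [q = 3: ≢ 1 ✓]
204^54 ≡ 244 (mod 271)  [q = 5: ≢ 1 ✓]
None equal 1, so ord_271(204) = 270: 204 is a primitive root.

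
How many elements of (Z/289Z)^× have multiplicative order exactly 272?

128

φ(289) = φ(17^2) = 17·(17−1) = 272 = 2^4 · 17.
In a cyclic group of order 272, there are φ(d) elements of order d for each divisor d of 272, and zero for non-divisors.
272 = 2^4 · 17 divides 272, and φ(272) = 128.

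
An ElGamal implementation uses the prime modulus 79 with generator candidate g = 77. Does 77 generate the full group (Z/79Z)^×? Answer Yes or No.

Yes

φ(79) = 79 − 1 = 78 = 2 · 3 · 13.
Test 77^(78/q) mod 79 for each prime factor q of 78:
77^39 ≡ 78 (mod 79)  [q = 2: ≢ 1 ✓]
77^26 ≡ 23 (mod 79)  [q = 3: ≢ 1 ✓]
77^6 ≡ 64 (mod 79)  [q = 13: ≢ 1 ✓]
Every test exponent gives a nontrivial residue, hence 77 generates the full group.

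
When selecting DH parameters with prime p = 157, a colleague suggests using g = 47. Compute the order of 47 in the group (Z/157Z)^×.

39

ord(47) | φ(157) = 157 − 1 = 156 = 2^2 · 3 · 13.
Divisors of 156: 1, 2, 3, 4, 6, 12, 13, 26, 39, 52, 78, 156.
Test each divisor d:
47^1 ≡ 47 (mod 157)
47^2 ≡ 11 (mod 157)
47^3 ≡ 46 (mod 157)
47^4 ≡ 121 (mod 157)
47^6 ≡ 75 (mod 157)
47^12 ≡ 130 (mod 157)
47^13 ≡ 144 (mod 157)
47^26 ≡ 12 (mod 157)
47^39 ≡ 1 (mod 157) ✓
Hence ord(47) = 39.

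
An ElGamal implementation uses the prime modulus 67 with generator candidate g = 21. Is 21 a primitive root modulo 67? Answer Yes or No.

No

φ(67) = 67 − 1 = 66 = 2 · 3 · 11.
Test 21^(66/q) mod 67 for each prime factor q of 66:
21^33 ≡ 1 (mod 67)  [q = 2: ≡ 1 ✗]
21^22 ≡ 29 (mod 67)  [q = 3: ≢ 1 ✓]
21^6 ≡ 24 (mod 67)  [q = 11: ≢ 1 ✓]
21^33 ≡ 1 shows ord(21) | 33, strictly less than φ(67); not a primitive root.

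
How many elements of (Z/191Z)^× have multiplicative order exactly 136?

0

φ(191) = 191 − 1 = 190 = 2 · 5 · 19.
(Z/191Z)^× is cyclic (|G| = 190); a cyclic group of order m has exactly φ(d) elements of each order d | m, and none otherwise.
136 does not divide 190, so no element of (Z/191Z)^× has order 136.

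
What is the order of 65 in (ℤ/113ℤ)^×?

16

By Lagrange's theorem, ord_113(65) divides φ(113) = 113 − 1 = 112 = 2^4 · 7.
Divisors of 112: 1, 2, 4, 7, 8, 14, 16, 28, 56, 112.
Test each divisor d:
65^1 ≡ 65
65^2 ≡ 44
65^4 ≡ 15
65^7 ≡ 73
65^8 ≡ 112
65^14 ≡ 18
65^16 ≡ 1
The smallest such exponent is 16, so the order of 65 is 16.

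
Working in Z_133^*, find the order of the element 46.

ord(46) | φ(133) = φ(7·19) = (7−1)·(19−1) = 6·18 = 108 = 2^2 · 3^3.
Divisors of 108: 1, 2, 3, 4, 6, 9, 12, 18, 27, 36, 54, 108.
Compute 46^d (mod 133) for the divisors d until we hit 1:
46^1 ≡ 46 (mod 133)
46^2 ≡ 121 (mod 133)
46^3 ≡ 113 (mod 133)
46^4 ≡ 11 (mod 133)
46^6 ≡ 1 (mod 133) ✓
The smallest such exponent is 6, so the order of 46 is 6.

6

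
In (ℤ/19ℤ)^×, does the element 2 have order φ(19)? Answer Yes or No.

Yes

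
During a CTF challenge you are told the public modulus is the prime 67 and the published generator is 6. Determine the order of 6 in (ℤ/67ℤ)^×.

By Lagrange's theorem, ord_67(6) divides φ(67) = 67 − 1 = 66 = 2 · 3 · 11.
Divisors of 66: 1, 2, 3, 6, 11, 22, 33, 66.
Compute 6^d (mod 67) for the divisors d until we hit 1:
6^1 ≡ 6
6^2 ≡ 36
6^3 ≡ 15
6^6 ≡ 24
6^11 ≡ 29
6^22 ≡ 37
6^33 ≡ 1
The smallest such exponent is 33, so the order of 6 is 33.

33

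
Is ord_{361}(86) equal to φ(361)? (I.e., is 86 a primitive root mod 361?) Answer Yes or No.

φ(361) = φ(19^2) = 19·(19−1) = 342 = 2 · 3^2 · 19.
It suffices to check that the order of 86 is not a proper divisor of 342: compute 86^(342/q) for q ∈ {2, 3, 19}.
86^171 ≡ 360 (mod 361)  [q = 2: ≢ 1 ✓]
86^114 ≡ 68 (mod 361)  [q = 3: ≢ 1 ✓]
86^18 ≡ 134 (mod 361)  [q = 19: ≢ 1 ✓]
Every test exponent gives a nontrivial residue, hence 86 generates the full group.

Yes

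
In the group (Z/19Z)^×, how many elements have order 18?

φ(19) = 19 − 1 = 18 = 2 · 3^2.
Since (Z/19Z)^× is cyclic of order 18, the number of elements of order d is φ(d) when d | 18 and 0 otherwise.
18 = 2 · 3^2 divides 18, and φ(18) = 6.

6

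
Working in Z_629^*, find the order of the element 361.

36

The order of 361 must divide φ(629) = φ(17·37) = (17−1)·(37−1) = 16·36 = 576 = 2^6 · 3^2.
Divisors of 576: 1, 2, 3, 4, 6, 8, 9, 12, 16, 18, 24, 32, 36, 48, 64, 72, 96, 144, 192, 288, 576.
Test each divisor d:
361^1 ≡ 361
361^2 ≡ 118
361^3 ≡ 455
361^4 ≡ 86
361^6 ≡ 84
361^8 ≡ 477
361^9 ≡ 480
361^12 ≡ 137
361^16 ≡ 460
361^18 ≡ 186
361^24 ≡ 528
361^32 ≡ 256
361^36 ≡ 1
Hence ord(361) = 36.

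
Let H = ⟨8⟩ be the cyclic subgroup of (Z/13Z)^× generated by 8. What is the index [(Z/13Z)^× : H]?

The order of 8 must divide φ(13) = 13 − 1 = 12 = 2^2 · 3.
Divisors of 12: 1, 2, 3, 4, 6, 12.
Test each divisor d:
8^1 ≡ 8 (mod 13)
8^2 ≡ 12 (mod 13)
8^3 ≡ 5 (mod 13)
8^4 ≡ 1 (mod 13) ✓
The order of 8 is 4, so the subgroup it generates has 4 elements.
The index is φ(13) / ord(8) = 12 / 4 = 3.

3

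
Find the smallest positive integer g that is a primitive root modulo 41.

φ(41) = 41 − 1 = 40 = 2^3 · 5.
g is a primitive root iff g^(40/q) ≢ 1 (mod 41) for each prime q ∈ {2, 5}.
g = 2: 2^20 ≡ 1 — hits 1, so not a primitive root.
g = 3: 3^20 ≡ 40; 3^8 ≡ 1 — hits 1, so not a primitive root.
g = 4: 4^20 ≡ 1 — hits 1, so not a primitive root.
g = 5: 5^20 ≡ 1 — hits 1, so not a primitive root.
g = 6: 6^20 ≡ 40; 6^8 ≡ 10 — none is 1, so 6 is a primitive root.
Hence the least primitive root of 41 is 6.

6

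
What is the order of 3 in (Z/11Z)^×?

The order of 3 must divide φ(11) = 11 − 1 = 10 = 2 · 5.
Divisors of 10: 1, 2, 5, 10.
Test each divisor d:
3^1 ≡ 3 (mod 11)
3^2 ≡ 9 (mod 11)
3^5 ≡ 1 (mod 11) ✓
So ord_11(3) = 5.

5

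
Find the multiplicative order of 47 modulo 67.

By Lagrange's theorem, ord_67(47) divides φ(67) = 67 − 1 = 66 = 2 · 3 · 11.
Divisors of 66: 1, 2, 3, 6, 11, 22, 33, 66.
Compute 47^d (mod 67) for the divisors d until we hit 1:
47^1 ≡ 47 (mod 67)
47^2 ≡ 65 (mod 67)
47^3 ≡ 40 (mod 67)
47^6 ≡ 59 (mod 67)
47^11 ≡ 37 (mod 67)
47^22 ≡ 29 (mod 67)
47^33 ≡ 1 (mod 67) ✓
Therefore the multiplicative order of 47 modulo 67 is 33.

33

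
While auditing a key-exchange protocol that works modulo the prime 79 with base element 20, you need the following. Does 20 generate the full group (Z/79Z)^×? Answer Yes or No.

No

φ(79) = 79 − 1 = 78 = 2 · 3 · 13.
Test 20^(78/q) mod 79 for each prime factor q of 78:
20^39 ≡ 1 (mod 79)  [q = 2: ≡ 1 ✗]
20^26 ≡ 23 (mod 79)  [q = 3: ≢ 1 ✓]
20^6 ≡ 46 (mod 79)  [q = 13: ≢ 1 ✓]
Since 20^39 ≡ 1, the order of 20 divides 39 < 78, so 20 is not a primitive root.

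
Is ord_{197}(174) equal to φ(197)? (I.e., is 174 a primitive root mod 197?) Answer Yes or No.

φ(197) = 197 − 1 = 196 = 2^2 · 7^2.
Test 174^(196/q) mod 197 for each prime factor q of 196:
174^98 ≡ 1 (mod 197)  [q = 2: ≡ 1 ✗]
174^28 ≡ 104 (mod 197)  [q = 7: ≢ 1 ✓]
Since 174^98 ≡ 1, the order of 174 divides 98 < 196, so 174 is not a primitive root.

No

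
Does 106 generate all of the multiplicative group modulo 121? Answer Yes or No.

φ(121) = φ(11^2) = 11·(11−1) = 110 = 2 · 5 · 11.
106 is a primitive root mod 121 iff 106^(φ(121)/q) ≢ 1 for every prime q | φ(121), i.e. q ∈ {2, 5, 11}.
106^55 ≡ 120 (mod 121)  [q = 2: ≢ 1 ✓]
106^22 ≡ 27 (mod 121)  [q = 5: ≢ 1 ✓]
106^10 ≡ 78 (mod 121)  [q = 11: ≢ 1 ✓]
All checks pass, so 106 has order 110 and is a primitive root modulo 121.

Yes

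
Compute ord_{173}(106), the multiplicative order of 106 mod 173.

Since 106 ∈ (Z/173Z)^×, its order divides φ(173) = 173 − 1 = 172 = 2^2 · 43.
Divisors of 172: 1, 2, 4, 43, 86, 172.
Check 106^d mod 173 for each divisor in increasing order:
106^1 ≡ 106
106^2 ≡ 164
106^4 ≡ 81
106^43 ≡ 1
The smallest such exponent is 43, so the order of 106 is 43.

43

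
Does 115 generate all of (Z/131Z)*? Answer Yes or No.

φ(131) = 131 − 1 = 130 = 2 · 5 · 13.
Test 115^(130/q) mod 131 for each prime factor q of 130:
115^65 ≡ 130 (mod 131)  [q = 2: ≢ 1 ✓]
115^26 ≡ 89 (mod 131)  [q = 5: ≢ 1 ✓]
115^10 ≡ 84 (mod 131)  [q = 13: ≢ 1 ✓]
Every test exponent gives a nontrivial residue, hence 115 generates the full group.

Yes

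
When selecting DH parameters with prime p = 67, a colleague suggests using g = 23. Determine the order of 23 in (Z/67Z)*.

By Lagrange's theorem, ord_67(23) divides φ(67) = 67 − 1 = 66 = 2 · 3 · 11.
Divisors of 66: 1, 2, 3, 6, 11, 22, 33, 66.
Evaluate successive powers at the divisors of 66:
23^1 ≡ 23 (mod 67)
23^2 ≡ 60 (mod 67)
23^3 ≡ 40 (mod 67)
23^6 ≡ 59 (mod 67)
23^11 ≡ 29 (mod 67)
23^22 ≡ 37 (mod 67)
23^33 ≡ 1 (mod 67) ✓
Therefore the multiplicative order of 23 modulo 67 is 33.

33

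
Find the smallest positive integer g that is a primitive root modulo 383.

5

φ(383) = 383 − 1 = 382 = 2 · 191.
Test candidates g = 2, 3, … against the prime factors q ∈ {2, 191} of φ(383): g is a generator iff g^(382/q) ≢ 1 for every such q.
g = 2: 2^191 ≡ 1 — hits 1, so not a primitive root.
g = 3: 3^191 ≡ 1 — hits 1, so not a primitive root.
g = 4: 4^191 ≡ 1 — hits 1, so not a primitive root.
g = 5: 5^191 ≡ 382; 5^2 ≡ 25 — none is 1, so 5 is a primitive root.
So 5 is the smallest generator of (Z/383Z)^×.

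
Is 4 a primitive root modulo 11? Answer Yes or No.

No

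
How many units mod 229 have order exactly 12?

4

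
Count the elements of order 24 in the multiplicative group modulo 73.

8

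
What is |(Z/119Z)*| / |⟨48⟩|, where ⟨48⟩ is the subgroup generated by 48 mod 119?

By Lagrange's theorem, ord_119(48) divides φ(119) = φ(7·17) = (7−1)·(17−1) = 6·16 = 96 = 2^5 · 3.
Divisors of 96: 1, 2, 3, 4, 6, 8, 12, 16, 24, 32, 48, 96.
Check 48^d mod 119 for each divisor in increasing order:
48^1 ≡ 48
48^2 ≡ 43
48^3 ≡ 41
48^4 ≡ 64
48^6 ≡ 15
48^8 ≡ 50
48^12 ≡ 106
48^16 ≡ 1
Thus |⟨48⟩| = ord(48) = 16.
[(Z/119Z)^× : ⟨48⟩] = 96/16 = 6.

6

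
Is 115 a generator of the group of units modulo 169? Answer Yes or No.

φ(169) = φ(13^2) = 13·(13−1) = 156 = 2^2 · 3 · 13.
Test 115^(156/q) mod 169 for each prime factor q of 156:
115^78 ≡ 168 (mod 169)  [q = 2: ≢ 1 ✓]
115^52 ≡ 146 (mod 169)  [q = 3: ≢ 1 ✓]
115^12 ≡ 14 (mod 169)  [q = 13: ≢ 1 ✓]
Every test exponent gives a nontrivial residue, hence 115 generates the full group.

Yes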